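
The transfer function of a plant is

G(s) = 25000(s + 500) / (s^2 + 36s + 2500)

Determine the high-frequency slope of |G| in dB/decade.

-20 dB/decade

Each pole contributes −20 dB/decade at high frequency; each zero contributes +20 dB/decade.
Net: 1 zero(s) − 2 pole(s) → -20 dB/decade.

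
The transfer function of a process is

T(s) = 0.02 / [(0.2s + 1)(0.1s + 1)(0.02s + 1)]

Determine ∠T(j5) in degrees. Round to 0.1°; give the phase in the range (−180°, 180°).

At ω = 5 rad/s:
pole (1 + j5·0.2) = 1 + j1 → |·| ≈ 1.4142, ∠ ≈ 45.00°
pole (1 + j5·0.1) = 1 + j0.5 → |·| ≈ 1.118, ∠ ≈ 26.57°
pole (1 + j5·0.02) = 1 + j0.1 → |·| ≈ 1.005, ∠ ≈ 5.71°
∠T = (0°) − (45.00° + 26.57° + 5.71°) = -77.28°

-77.3°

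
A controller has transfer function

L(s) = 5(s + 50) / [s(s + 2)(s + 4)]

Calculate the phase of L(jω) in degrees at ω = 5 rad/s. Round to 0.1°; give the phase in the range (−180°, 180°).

156.2°

At s = jω = j5:
zero (s+50): 50 + j5 → |·| = √(50²+5²) = √2525 ≈ 50.249, ∠ = arctan(5/50) ≈ 5.71°
pole (s+2): 2 + j5 → |·| = √(2²+5²) = √29 ≈ 5.3852, ∠ = arctan(5/2) ≈ 68.20°
pole (s+4): 4 + j5 → |·| = √(4²+5²) = √41 ≈ 6.4031, ∠ = arctan(5/4) ≈ 51.34°
pole at origin: |s| = 5, ∠ = 90.00° (in denominator)
∠L = 5.71° − 209.54° = -203.83° ≡ 156.17° (principal value)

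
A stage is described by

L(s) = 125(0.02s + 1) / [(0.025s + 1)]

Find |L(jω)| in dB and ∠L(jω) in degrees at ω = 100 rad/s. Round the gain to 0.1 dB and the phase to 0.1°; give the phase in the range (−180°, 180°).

At ω = 100 rad/s:
zero (1 + j100·0.02) = 1 + j2 → |·| ≈ 2.2361, ∠ ≈ 63.43°
pole (1 + j100·0.025) = 1 + j2.5 → |·| ≈ 2.6926, ∠ ≈ 68.20°
|L| = 125 · 2.2361 / (2.6926) ≈ 103.81
Gain = 20 log₁₀(103.81) ≈ 40.32 dB
∠L = (63.43°) − (68.20°) = -4.77°

40.3 dB, -4.8°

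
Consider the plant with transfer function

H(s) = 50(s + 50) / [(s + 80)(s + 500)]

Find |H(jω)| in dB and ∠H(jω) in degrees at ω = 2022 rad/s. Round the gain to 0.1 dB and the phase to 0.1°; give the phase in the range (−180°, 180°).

At s = jω = j2022:
zero (s+50): 50 + j2022 → |·| = √(50²+2022²) = √4090984 ≈ 2022.6, ∠ = arctan(2022/50) ≈ 88.58°
pole (s+80): 80 + j2022 → |·| = √(80²+2022²) = √4094884 ≈ 2023.6, ∠ = arctan(2022/80) ≈ 87.73°
pole (s+500): 500 + j2022 → |·| = √(500²+2022²) = √4338484 ≈ 2082.9, ∠ = arctan(2022/500) ≈ 76.11°
|H| = 50 · 2022.6 / 4.215e+06 ≈ 0.023993
Gain = 20 log₁₀(0.023993) ≈ -32.40 dB
∠H = 88.58° − 163.84° = -75.26°

-32.4 dB, -75.3°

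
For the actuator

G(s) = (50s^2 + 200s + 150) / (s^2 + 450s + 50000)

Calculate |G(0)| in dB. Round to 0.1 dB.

G(0) = 150 / 50000 = 0.003
20 log₁₀(0.003) ≈ -50.46 dB

-50.5 dB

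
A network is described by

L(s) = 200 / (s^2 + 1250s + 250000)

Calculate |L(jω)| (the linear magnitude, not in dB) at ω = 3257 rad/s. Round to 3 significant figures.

1.80e-05

Substitute s = j3257:
Numerator: 200 = 200 + j0
Denominator: (j3257)^2 + 1250(j3257) + 250000 = -10358049 + j4071250
|N| = √(200² + 0²) ≈ 200, ∠N ≈ 0.00°
|D| = √(10358049² + 4071250²) ≈ 1.1129e+07, ∠D ≈ 158.54°
|L| = 200 / 1.1129e+07 ≈ 1.7971e-05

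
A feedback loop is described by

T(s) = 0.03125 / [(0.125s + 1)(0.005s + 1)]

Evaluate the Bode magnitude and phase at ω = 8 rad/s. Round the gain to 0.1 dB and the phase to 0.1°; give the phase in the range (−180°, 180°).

-33.1 dB, -47.3°

At ω = 8 rad/s:
pole (1 + j8·0.125) = 1 + j1 → |·| ≈ 1.4142, ∠ ≈ 45.00°
pole (1 + j8·0.005) = 1 + j0.04 → |·| ≈ 1.0008, ∠ ≈ 2.29°
|T| = 0.03125 · 1 / (1.4142 · 1.0008) ≈ 0.02208
Gain = 20 log₁₀(0.02208) ≈ -33.12 dB
∠T = (0°) − (45.00° + 2.29°) = -47.29°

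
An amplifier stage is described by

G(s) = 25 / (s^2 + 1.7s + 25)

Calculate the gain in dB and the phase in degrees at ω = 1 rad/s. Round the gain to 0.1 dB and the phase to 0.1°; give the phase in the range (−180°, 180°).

0.3 dB, -4.1°

At s = jω = j1:
quadratic: (j1)² + 1.7·j1 + 25 = 24 + j1.7 → |·| ≈ 24.06, ∠ ≈ 4.05°
|G| = 25 / 24.06 ≈ 1.0391
Gain = 20 log₁₀(1.0391) ≈ 0.33 dB
∠G = 0.00° − 4.05° = -4.05°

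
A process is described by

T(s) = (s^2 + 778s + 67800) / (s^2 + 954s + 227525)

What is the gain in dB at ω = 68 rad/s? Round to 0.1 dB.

Substitute s = j68:
Numerator: (j68)^2 + 778(j68) + 67800 = 63176 + j52904
Denominator: (j68)^2 + 954(j68) + 227525 = 222901 + j64872
|N| = √(63176² + 52904²) ≈ 82402, ∠N ≈ 39.94°
|D| = √(222901² + 64872²) ≈ 2.3215e+05, ∠D ≈ 16.23°
|T| = 82402 / 2.3215e+05 ≈ 0.35495
Gain = 20 log₁₀(0.35495) ≈ -9.00 dB

-9.0 dB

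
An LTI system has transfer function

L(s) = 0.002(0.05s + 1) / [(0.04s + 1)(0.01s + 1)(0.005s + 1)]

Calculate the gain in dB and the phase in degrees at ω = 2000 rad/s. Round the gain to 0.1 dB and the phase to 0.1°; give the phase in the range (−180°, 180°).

At ω = 2000 rad/s:
zero (1 + j2000·0.05) = 1 + j100 → |·| ≈ 100, ∠ ≈ 89.43°
pole (1 + j2000·0.04) = 1 + j80 → |·| ≈ 80.006, ∠ ≈ 89.28°
pole (1 + j2000·0.01) = 1 + j20 → |·| ≈ 20.025, ∠ ≈ 87.14°
pole (1 + j2000·0.005) = 1 + j10 → |·| ≈ 10.05, ∠ ≈ 84.29°
|L| = 0.002 · 100 / (80.006 · 20.025 · 10.05) ≈ 1.2421e-05
Gain = 20 log₁₀(1.2421e-05) ≈ -98.12 dB
∠L = (89.43°) − (89.28° + 87.14° + 84.29°) = -171.28°

-98.1 dB, -171.3°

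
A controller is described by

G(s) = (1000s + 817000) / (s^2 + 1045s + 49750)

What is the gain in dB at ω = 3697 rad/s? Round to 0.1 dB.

-11.5 dB

Substitute s = j3697:
Numerator: 1000(j3697) + 817000 = 817000 + j3697000
Denominator: (j3697)^2 + 1045(j3697) + 49750 = -13618059 + j3863365
|N| = √(817000² + 3697000²) ≈ 3.7862e+06, ∠N ≈ 77.54°
|D| = √(13618059² + 3863365²) ≈ 1.4155e+07, ∠D ≈ 164.16°
|G| = 3.7862e+06 / 1.4155e+07 ≈ 0.26748
Gain = 20 log₁₀(0.26748) ≈ -11.45 dB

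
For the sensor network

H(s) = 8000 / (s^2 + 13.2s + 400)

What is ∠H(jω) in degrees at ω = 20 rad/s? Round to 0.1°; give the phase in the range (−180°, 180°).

At s = jω = j20:
quadratic: (j20)² + 13.2·j20 + 400 = 0 + j264 → |·| ≈ 264, ∠ ≈ 90.00°
∠H = 0.00° − 90.00° = -90.00°

-90.0°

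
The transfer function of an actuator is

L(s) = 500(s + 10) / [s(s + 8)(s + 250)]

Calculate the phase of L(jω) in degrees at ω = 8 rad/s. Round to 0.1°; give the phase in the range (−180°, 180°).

At s = jω = j8:
zero (s+10): 10 + j8 → |·| = √(10²+8²) = √164 ≈ 12.806, ∠ = arctan(8/10) ≈ 38.66°
pole (s+8): 8 + j8 → |·| = √(8²+8²) = √128 ≈ 11.314, ∠ = arctan(8/8) ≈ 45.00°
pole (s+250): 250 + j8 → |·| = √(250²+8²) = √62564 ≈ 250.13, ∠ = arctan(8/250) ≈ 1.83°
pole at origin: |s| = 8, ∠ = 90.00° (in denominator)
∠L = 38.66° − 136.83° = -98.17°

-98.2°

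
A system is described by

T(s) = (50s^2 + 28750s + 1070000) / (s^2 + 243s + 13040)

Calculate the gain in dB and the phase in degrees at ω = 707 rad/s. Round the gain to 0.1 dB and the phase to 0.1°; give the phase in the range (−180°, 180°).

35.7 dB, -20.9°

Substitute s = j707:
Numerator: 50(j707)^2 + 28750(j707) + 1070000 = -23922450 + j20326250
Denominator: (j707)^2 + 243(j707) + 13040 = -486809 + j171801
|N| = √(23922450² + 20326250²) ≈ 3.1392e+07, ∠N ≈ 139.65°
|D| = √(486809² + 171801²) ≈ 5.1624e+05, ∠D ≈ 160.56°
|T| = 3.1392e+07 / 5.1624e+05 ≈ 60.809
Gain = 20 log₁₀(60.809) ≈ 35.68 dB
∠T = 139.65° − 160.56° = -20.91°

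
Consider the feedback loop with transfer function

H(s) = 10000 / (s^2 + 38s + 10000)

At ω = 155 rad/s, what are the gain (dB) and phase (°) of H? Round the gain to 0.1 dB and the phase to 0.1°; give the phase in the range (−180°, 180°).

At s = jω = j155:
quadratic: (j155)² + 38·j155 + 10000 = -14025 + j5890 → |·| ≈ 15212, ∠ ≈ 157.22°
|H| = 10000 / 15212 ≈ 0.65738
Gain = 20 log₁₀(0.65738) ≈ -3.64 dB
∠H = 0.00° − 157.22° = -157.22°

-3.6 dB, -157.2°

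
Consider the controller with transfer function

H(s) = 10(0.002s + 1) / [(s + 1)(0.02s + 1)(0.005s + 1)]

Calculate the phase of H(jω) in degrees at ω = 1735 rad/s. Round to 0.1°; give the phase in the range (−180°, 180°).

At ω = 1735 rad/s:
zero (1 + j1735·0.002) = 1 + j3.47 → |·| ≈ 3.6112, ∠ ≈ 73.92°
pole (1 + j1735·1) = 1 + j1735 → |·| ≈ 1735, ∠ ≈ 89.97°
pole (1 + j1735·0.02) = 1 + j34.7 → |·| ≈ 34.714, ∠ ≈ 88.35°
pole (1 + j1735·0.005) = 1 + j8.675 → |·| ≈ 8.7324, ∠ ≈ 83.42°
∠H = (73.92°) − (89.97° + 88.35° + 83.42°) = -187.82° ≡ 172.18° (principal value)

172.2°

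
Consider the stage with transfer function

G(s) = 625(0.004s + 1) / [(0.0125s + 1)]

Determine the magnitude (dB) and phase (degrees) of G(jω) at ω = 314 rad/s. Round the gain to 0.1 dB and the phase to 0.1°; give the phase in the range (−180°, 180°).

At ω = 314 rad/s:
zero (1 + j314·0.004) = 1 + j1.256 → |·| ≈ 1.6055, ∠ ≈ 51.47°
pole (1 + j314·0.0125) = 1 + j3.925 → |·| ≈ 4.0504, ∠ ≈ 75.71°
|G| = 625 · 1.6055 / (4.0504) ≈ 247.74
Gain = 20 log₁₀(247.74) ≈ 47.88 dB
∠G = (51.47°) − (75.71°) = -24.24°

47.9 dB, -24.2°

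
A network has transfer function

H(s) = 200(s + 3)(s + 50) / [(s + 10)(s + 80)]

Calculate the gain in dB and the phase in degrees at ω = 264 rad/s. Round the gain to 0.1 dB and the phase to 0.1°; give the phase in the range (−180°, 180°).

At s = jω = j264:
zero (s+3): 3 + j264 → |·| = √(3²+264²) = √69705 ≈ 264.02, ∠ = arctan(264/3) ≈ 89.35°
zero (s+50): 50 + j264 → |·| = √(50²+264²) = √72196 ≈ 268.69, ∠ = arctan(264/50) ≈ 79.28°
pole (s+10): 10 + j264 → |·| = √(10²+264²) = √69796 ≈ 264.19, ∠ = arctan(264/10) ≈ 87.83°
pole (s+80): 80 + j264 → |·| = √(80²+264²) = √76096 ≈ 275.86, ∠ = arctan(264/80) ≈ 73.14°
|H| = 200 · 70940 / 72879 ≈ 194.68
Gain = 20 log₁₀(194.68) ≈ 45.79 dB
∠H = 168.63° − 160.97° = 7.66°

45.8 dB, 7.7°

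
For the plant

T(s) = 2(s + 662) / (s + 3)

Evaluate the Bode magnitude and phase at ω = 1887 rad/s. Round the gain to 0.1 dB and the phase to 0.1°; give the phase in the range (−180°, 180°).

6.5 dB, -19.2°

At s = jω = j1887:
zero (s+662): 662 + j1887 → |·| = √(662²+1887²) = √3999013 ≈ 1999.8, ∠ = arctan(1887/662) ≈ 70.67°
pole (s+3): 3 + j1887 → |·| = √(3²+1887²) = √3560778 ≈ 1887, ∠ = arctan(1887/3) ≈ 89.91°
|T| = 2 · 1999.8 / 1887 ≈ 2.1196
Gain = 20 log₁₀(2.1196) ≈ 6.53 dB
∠T = 70.67° − 89.91° = -19.24°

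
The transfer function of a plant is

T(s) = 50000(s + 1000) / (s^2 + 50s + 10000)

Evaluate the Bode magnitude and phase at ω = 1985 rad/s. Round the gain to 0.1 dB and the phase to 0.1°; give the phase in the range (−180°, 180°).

At s = jω = j1985:
zero (s+1000): 1000 + j1985 → |·| = √(1000²+1985²) = √4940225 ≈ 2222.7, ∠ = arctan(1985/1000) ≈ 63.26°
quadratic: (j1985)² + 50·j1985 + 10000 = -3930225 + j99250 → |·| ≈ 3.9315e+06, ∠ ≈ 178.55°
|T| = 50000 · 2222.7 / 3.9315e+06 ≈ 28.268
Gain = 20 log₁₀(28.268) ≈ 29.03 dB
∠T = 63.26° − 178.55° = -115.29°

29.0 dB, -115.3°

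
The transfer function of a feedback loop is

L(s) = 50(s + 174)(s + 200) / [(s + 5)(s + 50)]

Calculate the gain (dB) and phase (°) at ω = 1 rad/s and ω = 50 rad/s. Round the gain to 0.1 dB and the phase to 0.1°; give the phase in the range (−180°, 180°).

ω = 1: 76.7 dB, -11.8°; ω = 50: 54.4 dB, -99.2°

At s = jω = j1:
zero (s+174): 174 + j1 → |·| = √(174²+1²) = √30277 ≈ 174, ∠ = arctan(1/174) ≈ 0.33°
zero (s+200): 200 + j1 → |·| = √(200²+1²) = √40001 ≈ 200, ∠ = arctan(1/200) ≈ 0.29°
pole (s+5): 5 + j1 → |·| = √(5²+1²) = √26 ≈ 5.099, ∠ = arctan(1/5) ≈ 11.31°
pole (s+50): 50 + j1 → |·| = √(50²+1²) = √2501 ≈ 50.01, ∠ = arctan(1/50) ≈ 1.15°
|L| = 50 · 34800 / 255 ≈ 6823.5
Gain = 20 log₁₀(6823.5) ≈ 76.68 dB
∠L = 0.62° − 12.46° = -11.84°

At s = jω = j50:
zero (s+174): 174 + j50 → |·| = √(174²+50²) = √32776 ≈ 181.04, ∠ = arctan(50/174) ≈ 16.03°
zero (s+200): 200 + j50 → |·| = √(200²+50²) = √42500 ≈ 206.16, ∠ = arctan(50/200) ≈ 14.04°
pole (s+5): 5 + j50 → |·| = √(5²+50²) = √2525 ≈ 50.249, ∠ = arctan(50/5) ≈ 84.29°
pole (s+50): 50 + j50 → |·| = √(50²+50²) = √5000 ≈ 70.711, ∠ = arctan(50/50) ≈ 45.00°
|L| = 50 · 37323 / 3553.2 ≈ 525.2
Gain = 20 log₁₀(525.2) ≈ 54.41 dB
∠L = 30.07° − 129.29° = -99.22°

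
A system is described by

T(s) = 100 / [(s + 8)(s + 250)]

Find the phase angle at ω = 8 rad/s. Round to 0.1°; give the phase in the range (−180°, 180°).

-46.8°

At s = jω = j8:
pole (s+8): 8 + j8 → |·| = √(8²+8²) = √128 ≈ 11.314, ∠ = arctan(8/8) ≈ 45.00°
pole (s+250): 250 + j8 → |·| = √(250²+8²) = √62564 ≈ 250.13, ∠ = arctan(8/250) ≈ 1.83°
∠T = 0.00° − 46.83° = -46.83°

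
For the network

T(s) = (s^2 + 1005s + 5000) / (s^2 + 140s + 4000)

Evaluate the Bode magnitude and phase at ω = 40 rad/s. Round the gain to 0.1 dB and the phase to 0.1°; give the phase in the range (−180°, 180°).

Substitute s = j40:
Numerator: (j40)^2 + 1005(j40) + 5000 = 3400 + j40200
Denominator: (j40)^2 + 140(j40) + 4000 = 2400 + j5600
|N| = √(3400² + 40200²) ≈ 40344, ∠N ≈ 85.17°
|D| = √(2400² + 5600²) ≈ 6092.6, ∠D ≈ 66.80°
|T| = 40344 / 6092.6 ≈ 6.6218
Gain = 20 log₁₀(6.6218) ≈ 16.42 dB
∠T = 85.17° − 66.80° = 18.37°

16.4 dB, 18.4°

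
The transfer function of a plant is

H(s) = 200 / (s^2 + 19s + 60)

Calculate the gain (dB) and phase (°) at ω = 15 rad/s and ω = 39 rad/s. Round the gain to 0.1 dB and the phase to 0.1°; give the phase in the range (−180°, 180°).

Substitute s = j15:
Numerator: 200 = 200 + j0
Denominator: (j15)^2 + 19(j15) + 60 = -165 + j285
|N| = √(200² + 0²) ≈ 200, ∠N ≈ 0.00°
|D| = √(165² + 285²) ≈ 329.32, ∠D ≈ 120.07°
|H| = 200 / 329.32 ≈ 0.60731
Gain = 20 log₁₀(0.60731) ≈ -4.33 dB
∠H = 0.00° − 120.07° = -120.07°

Substitute s = j39:
Numerator: 200 = 200 + j0
Denominator: (j39)^2 + 19(j39) + 60 = -1461 + j741
|N| = √(200² + 0²) ≈ 200, ∠N ≈ 0.00°
|D| = √(1461² + 741²) ≈ 1638.2, ∠D ≈ 153.11°
|H| = 200 / 1638.2 ≈ 0.12209
Gain = 20 log₁₀(0.12209) ≈ -18.27 dB
∠H = 0.00° − 153.11° = -153.11°

ω = 15: -4.3 dB, -120.1°; ω = 39: -18.3 dB, -153.1°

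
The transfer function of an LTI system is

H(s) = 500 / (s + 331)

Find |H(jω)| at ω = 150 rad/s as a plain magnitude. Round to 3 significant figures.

At s = jω = j150:
pole (s+331): 331 + j150 → |·| = √(331²+150²) = √132061 ≈ 363.4, ∠ = arctan(150/331) ≈ 24.38°
|H| = 500 / 363.4 ≈ 1.3759

1.38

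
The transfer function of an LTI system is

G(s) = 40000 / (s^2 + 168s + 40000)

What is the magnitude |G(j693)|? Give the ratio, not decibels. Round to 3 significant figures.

At s = jω = j693:
quadratic: (j693)² + 168·j693 + 40000 = -440249 + j116424 → |·| ≈ 4.5538e+05, ∠ ≈ 165.19°
|G| = 40000 / 4.5538e+05 ≈ 0.087839

0.0878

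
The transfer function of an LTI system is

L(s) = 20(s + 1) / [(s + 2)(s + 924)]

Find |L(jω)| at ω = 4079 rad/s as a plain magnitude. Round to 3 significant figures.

0.00478

At s = jω = j4079:
zero (s+1): 1 + j4079 → |·| = √(1²+4079²) = √16638242 ≈ 4079, ∠ = arctan(4079/1) ≈ 89.99°
pole (s+2): 2 + j4079 → |·| = √(2²+4079²) = √16638245 ≈ 4079, ∠ = arctan(4079/2) ≈ 89.97°
pole (s+924): 924 + j4079 → |·| = √(924²+4079²) = √17492017 ≈ 4182.3, ∠ = arctan(4079/924) ≈ 77.24°
|L| = 20 · 4079 / 1.706e+07 ≈ 0.0047819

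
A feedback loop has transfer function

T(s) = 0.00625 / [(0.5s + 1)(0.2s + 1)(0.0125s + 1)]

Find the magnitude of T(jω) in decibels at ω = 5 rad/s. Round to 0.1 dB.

-55.7 dB

At ω = 5 rad/s:
pole (1 + j5·0.5) = 1 + j2.5 → |·| ≈ 2.6926, ∠ ≈ 68.20°
pole (1 + j5·0.2) = 1 + j1 → |·| ≈ 1.4142, ∠ ≈ 45.00°
pole (1 + j5·0.0125) = 1 + j0.0625 → |·| ≈ 1.002, ∠ ≈ 3.58°
|T| = 0.00625 · 1 / (2.6926 · 1.4142 · 1.002) ≈ 0.0016381
Gain = 20 log₁₀(0.0016381) ≈ -55.71 dB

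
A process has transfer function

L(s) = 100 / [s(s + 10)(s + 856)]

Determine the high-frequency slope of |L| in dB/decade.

-60 dB/decade

Each pole contributes −20 dB/decade at high frequency; each zero contributes +20 dB/decade.
Net: 0 zero(s) − 3 pole(s) → -60 dB/decade.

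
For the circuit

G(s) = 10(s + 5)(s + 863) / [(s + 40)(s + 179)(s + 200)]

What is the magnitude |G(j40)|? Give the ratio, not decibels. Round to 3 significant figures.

At s = jω = j40:
zero (s+5): 5 + j40 → |·| = √(5²+40²) = √1625 ≈ 40.311, ∠ = arctan(40/5) ≈ 82.87°
zero (s+863): 863 + j40 → |·| = √(863²+40²) = √746369 ≈ 863.93, ∠ = arctan(40/863) ≈ 2.65°
pole (s+40): 40 + j40 → |·| = √(40²+40²) = √3200 ≈ 56.569, ∠ = arctan(40/40) ≈ 45.00°
pole (s+179): 179 + j40 → |·| = √(179²+40²) = √33641 ≈ 183.41, ∠ = arctan(40/179) ≈ 12.60°
pole (s+200): 200 + j40 → |·| = √(200²+40²) = √41600 ≈ 203.96, ∠ = arctan(40/200) ≈ 11.31°
|G| = 10 · 34826 / 2.1162e+06 ≈ 0.16457

0.165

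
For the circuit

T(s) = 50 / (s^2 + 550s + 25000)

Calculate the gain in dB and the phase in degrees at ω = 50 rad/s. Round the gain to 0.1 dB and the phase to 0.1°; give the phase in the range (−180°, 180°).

-57.0 dB, -50.7°

Substitute s = j50:
Numerator: 50 = 50 + j0
Denominator: (j50)^2 + 550(j50) + 25000 = 22500 + j27500
|N| = √(50² + 0²) ≈ 50, ∠N ≈ 0.00°
|D| = √(22500² + 27500²) ≈ 35532, ∠D ≈ 50.71°
|T| = 50 / 35532 ≈ 0.0014072
Gain = 20 log₁₀(0.0014072) ≈ -57.03 dB
∠T = 0.00° − 50.71° = -50.71°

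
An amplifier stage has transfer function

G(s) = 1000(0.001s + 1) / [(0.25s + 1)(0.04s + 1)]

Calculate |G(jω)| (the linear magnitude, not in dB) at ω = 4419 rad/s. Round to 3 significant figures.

At ω = 4419 rad/s:
zero (1 + j4419·0.001) = 1 + j4.419 → |·| ≈ 4.5307, ∠ ≈ 77.25°
pole (1 + j4419·0.25) = 1 + j1104.75 → |·| ≈ 1104.8, ∠ ≈ 89.95°
pole (1 + j4419·0.04) = 1 + j176.76 → |·| ≈ 176.76, ∠ ≈ 89.68°
|G| = 1000 · 4.5307 / (1104.8 · 176.76) ≈ 0.023201

0.0232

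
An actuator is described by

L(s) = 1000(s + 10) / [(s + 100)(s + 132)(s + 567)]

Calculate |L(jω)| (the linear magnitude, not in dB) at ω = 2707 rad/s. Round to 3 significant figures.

At s = jω = j2707:
zero (s+10): 10 + j2707 → |·| = √(10²+2707²) = √7327949 ≈ 2707, ∠ = arctan(2707/10) ≈ 89.79°
pole (s+100): 100 + j2707 → |·| = √(100²+2707²) = √7337849 ≈ 2708.8, ∠ = arctan(2707/100) ≈ 87.88°
pole (s+132): 132 + j2707 → |·| = √(132²+2707²) = √7345273 ≈ 2710.2, ∠ = arctan(2707/132) ≈ 87.21°
pole (s+567): 567 + j2707 → |·| = √(567²+2707²) = √7649338 ≈ 2765.7, ∠ = arctan(2707/567) ≈ 78.17°
|L| = 1000 · 2707 / 2.0304e+10 ≈ 0.00013332

0.000133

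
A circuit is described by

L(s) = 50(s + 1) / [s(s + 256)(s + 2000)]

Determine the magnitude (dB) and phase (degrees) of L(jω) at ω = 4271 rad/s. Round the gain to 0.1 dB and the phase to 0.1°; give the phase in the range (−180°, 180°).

At s = jω = j4271:
zero (s+1): 1 + j4271 → |·| = √(1²+4271²) = √18241442 ≈ 4271, ∠ = arctan(4271/1) ≈ 89.99°
pole (s+256): 256 + j4271 → |·| = √(256²+4271²) = √18306977 ≈ 4278.7, ∠ = arctan(4271/256) ≈ 86.57°
pole (s+2000): 2000 + j4271 → |·| = √(2000²+4271²) = √22241441 ≈ 4716.1, ∠ = arctan(4271/2000) ≈ 64.91°
pole at origin: |s| = 4271, ∠ = 90.00° (in denominator)
|L| = 50 · 4271 / 8.6184e+10 ≈ 2.4778e-06
Gain = 20 log₁₀(2.4778e-06) ≈ -112.12 dB
∠L = 89.99° − 241.48° = -151.49°

-112.1 dB, -151.5°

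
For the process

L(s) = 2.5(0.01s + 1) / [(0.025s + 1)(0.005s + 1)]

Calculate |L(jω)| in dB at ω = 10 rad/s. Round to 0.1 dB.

At ω = 10 rad/s:
zero (1 + j10·0.01) = 1 + j0.1 → |·| ≈ 1.005, ∠ ≈ 5.71°
pole (1 + j10·0.025) = 1 + j0.25 → |·| ≈ 1.0308, ∠ ≈ 14.04°
pole (1 + j10·0.005) = 1 + j0.05 → |·| ≈ 1.0012, ∠ ≈ 2.86°
|L| = 2.5 · 1.005 / (1.0308 · 1.0012) ≈ 2.4345
Gain = 20 log₁₀(2.4345) ≈ 7.73 dB

7.7 dB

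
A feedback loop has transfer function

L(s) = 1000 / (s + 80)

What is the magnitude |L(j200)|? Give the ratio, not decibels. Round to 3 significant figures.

4.64

At s = jω = j200:
pole (s+80): 80 + j200 → |·| = √(80²+200²) = √46400 ≈ 215.41, ∠ = arctan(200/80) ≈ 68.20°
|L| = 1000 / 215.41 ≈ 4.6423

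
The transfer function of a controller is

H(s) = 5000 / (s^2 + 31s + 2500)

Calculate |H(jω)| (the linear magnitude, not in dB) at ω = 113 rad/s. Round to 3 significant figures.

At s = jω = j113:
quadratic: (j113)² + 31·j113 + 2500 = -10269 + j3503 → |·| ≈ 10850, ∠ ≈ 161.16°
|H| = 5000 / 10850 ≈ 0.46083

0.461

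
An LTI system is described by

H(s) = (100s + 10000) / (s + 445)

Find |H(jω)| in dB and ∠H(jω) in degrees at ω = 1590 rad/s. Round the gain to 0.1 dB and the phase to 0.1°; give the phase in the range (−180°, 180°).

Substitute s = j1590:
Numerator: 100(j1590) + 10000 = 10000 + j159000
Denominator: (j1590) + 445 = 445 + j1590
|N| = √(10000² + 159000²) ≈ 1.5931e+05, ∠N ≈ 86.40°
|D| = √(445² + 1590²) ≈ 1651.1, ∠D ≈ 74.36°
|H| = 1.5931e+05 / 1651.1 ≈ 96.487
Gain = 20 log₁₀(96.487) ≈ 39.69 dB
∠H = 86.40° − 74.36° = 12.04°

39.7 dB, 12.0°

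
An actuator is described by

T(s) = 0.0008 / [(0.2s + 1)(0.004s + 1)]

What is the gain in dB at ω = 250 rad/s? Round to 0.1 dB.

-98.9 dB

At ω = 250 rad/s:
pole (1 + j250·0.2) = 1 + j50 → |·| ≈ 50.01, ∠ ≈ 88.85°
pole (1 + j250·0.004) = 1 + j1 → |·| ≈ 1.4142, ∠ ≈ 45.00°
|T| = 0.0008 · 1 / (50.01 · 1.4142) ≈ 1.1312e-05
Gain = 20 log₁₀(1.1312e-05) ≈ -98.93 dB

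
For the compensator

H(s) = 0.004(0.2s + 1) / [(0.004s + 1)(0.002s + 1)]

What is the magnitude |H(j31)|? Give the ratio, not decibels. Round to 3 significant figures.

0.0249

At ω = 31 rad/s:
zero (1 + j31·0.2) = 1 + j6.2 → |·| ≈ 6.2801, ∠ ≈ 80.84°
pole (1 + j31·0.004) = 1 + j0.124 → |·| ≈ 1.0077, ∠ ≈ 7.07°
pole (1 + j31·0.002) = 1 + j0.062 → |·| ≈ 1.0019, ∠ ≈ 3.55°
|H| = 0.004 · 6.2801 / (1.0077 · 1.0019) ≈ 0.024881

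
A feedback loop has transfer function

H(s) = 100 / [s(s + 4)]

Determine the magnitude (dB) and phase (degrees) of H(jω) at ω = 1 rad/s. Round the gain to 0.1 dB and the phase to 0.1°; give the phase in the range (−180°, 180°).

At s = jω = j1:
pole (s+4): 4 + j1 → |·| = √(4²+1²) = √17 ≈ 4.1231, ∠ = arctan(1/4) ≈ 14.04°
pole at origin: |s| = 1, ∠ = 90.00° (in denominator)
|H| = 100 / 4.1231 ≈ 24.254
Gain = 20 log₁₀(24.254) ≈ 27.70 dB
∠H = 0.00° − 104.04° = -104.04°

27.7 dB, -104.0°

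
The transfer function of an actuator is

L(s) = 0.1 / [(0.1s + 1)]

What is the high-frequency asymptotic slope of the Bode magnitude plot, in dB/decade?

-20 dB/decade

Each pole contributes −20 dB/decade at high frequency; each zero contributes +20 dB/decade.
Net: 0 zero(s) − 1 pole(s) → -20 dB/decade.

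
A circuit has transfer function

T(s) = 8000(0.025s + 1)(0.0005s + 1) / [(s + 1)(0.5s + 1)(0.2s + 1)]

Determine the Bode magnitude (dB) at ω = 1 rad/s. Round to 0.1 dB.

At ω = 1 rad/s:
zero (1 + j1·0.025) = 1 + j0.025 → |·| ≈ 1.0003, ∠ ≈ 1.43°
zero (1 + j1·0.0005) = 1 + j0.0005 → |·| ≈ 1, ∠ ≈ 0.03°
pole (1 + j1·1) = 1 + j1 → |·| ≈ 1.4142, ∠ ≈ 45.00°
pole (1 + j1·0.5) = 1 + j0.5 → |·| ≈ 1.118, ∠ ≈ 26.57°
pole (1 + j1·0.2) = 1 + j0.2 → |·| ≈ 1.0198, ∠ ≈ 11.31°
|T| = 8000 · 1.0003 · 1 / (1.4142 · 1.118 · 1.0198) ≈ 4963.1
Gain = 20 log₁₀(4963.1) ≈ 73.92 dB

73.9 dB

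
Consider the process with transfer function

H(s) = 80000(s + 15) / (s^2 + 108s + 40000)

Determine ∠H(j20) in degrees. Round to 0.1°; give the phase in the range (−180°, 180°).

50.0°

At s = jω = j20:
zero (s+15): 15 + j20 → |·| = √(15²+20²) = √625 ≈ 25, ∠ = arctan(20/15) ≈ 53.13°
quadratic: (j20)² + 108·j20 + 40000 = 39600 + j2160 → |·| ≈ 39659, ∠ ≈ 3.12°
∠H = 53.13° − 3.12° = 50.01°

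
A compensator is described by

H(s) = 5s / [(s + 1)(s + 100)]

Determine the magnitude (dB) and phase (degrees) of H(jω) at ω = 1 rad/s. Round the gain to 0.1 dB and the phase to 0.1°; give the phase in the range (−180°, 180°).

-29.0 dB, 44.4°

At s = jω = j1:
zero at origin: s = j1 → |·| = 1, ∠ = 90.00°
pole (s+1): 1 + j1 → |·| = √(1²+1²) = √2 ≈ 1.4142, ∠ = arctan(1/1) ≈ 45.00°
pole (s+100): 100 + j1 → |·| = √(100²+1²) = √10001 ≈ 100, ∠ = arctan(1/100) ≈ 0.57°
|H| = 5 · 1 / 141.42 ≈ 0.035356
Gain = 20 log₁₀(0.035356) ≈ -29.03 dB
∠H = 90.00° − 45.57° = 44.43°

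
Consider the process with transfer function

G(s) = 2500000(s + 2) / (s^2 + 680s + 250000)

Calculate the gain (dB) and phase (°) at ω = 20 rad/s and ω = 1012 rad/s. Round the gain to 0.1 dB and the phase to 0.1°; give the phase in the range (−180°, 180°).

At s = jω = j20:
zero (s+2): 2 + j20 → |·| = √(2²+20²) = √404 ≈ 20.1, ∠ = arctan(20/2) ≈ 84.29°
quadratic: (j20)² + 680·j20 + 250000 = 249600 + j13600 → |·| ≈ 2.4997e+05, ∠ ≈ 3.12°
|G| = 2500000 · 20.1 / 2.4997e+05 ≈ 201.02
Gain = 20 log₁₀(201.02) ≈ 46.06 dB
∠G = 84.29° − 3.12° = 81.17°

At s = jω = j1012:
zero (s+2): 2 + j1012 → |·| = √(2²+1012²) = √1024148 ≈ 1012, ∠ = arctan(1012/2) ≈ 89.89°
quadratic: (j1012)² + 680·j1012 + 250000 = -774144 + j688160 → |·| ≈ 1.0358e+06, ∠ ≈ 138.37°
|G| = 2500000 · 1012 / 1.0358e+06 ≈ 2442.6
Gain = 20 log₁₀(2442.6) ≈ 67.76 dB
∠G = 89.89° − 138.37° = -48.48°

ω = 20: 46.1 dB, 81.2°; ω = 1012: 67.8 dB, -48.5°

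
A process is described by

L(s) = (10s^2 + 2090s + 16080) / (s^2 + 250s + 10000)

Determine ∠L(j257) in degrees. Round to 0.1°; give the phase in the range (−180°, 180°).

9.1°

Substitute s = j257:
Numerator: 10(j257)^2 + 2090(j257) + 16080 = -644410 + j537130
Denominator: (j257)^2 + 250(j257) + 10000 = -56049 + j64250
|N| = √(644410² + 537130²) ≈ 8.3891e+05, ∠N ≈ 140.19°
|D| = √(56049² + 64250²) ≈ 85262, ∠D ≈ 131.10°
∠L = 140.19° − 131.10° = 9.09°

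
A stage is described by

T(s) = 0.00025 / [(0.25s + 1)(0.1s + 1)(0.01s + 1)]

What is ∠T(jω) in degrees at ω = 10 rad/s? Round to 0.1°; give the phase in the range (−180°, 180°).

At ω = 10 rad/s:
pole (1 + j10·0.25) = 1 + j2.5 → |·| ≈ 2.6926, ∠ ≈ 68.20°
pole (1 + j10·0.1) = 1 + j1 → |·| ≈ 1.4142, ∠ ≈ 45.00°
pole (1 + j10·0.01) = 1 + j0.1 → |·| ≈ 1.005, ∠ ≈ 5.71°
∠T = (0°) − (68.20° + 45.00° + 5.71°) = -118.91°

-118.9°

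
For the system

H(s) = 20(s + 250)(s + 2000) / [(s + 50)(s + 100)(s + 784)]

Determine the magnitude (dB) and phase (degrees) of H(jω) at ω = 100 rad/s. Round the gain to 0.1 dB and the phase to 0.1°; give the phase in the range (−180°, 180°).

-1.3 dB, -91.0°

At s = jω = j100:
zero (s+250): 250 + j100 → |·| = √(250²+100²) = √72500 ≈ 269.26, ∠ = arctan(100/250) ≈ 21.80°
zero (s+2000): 2000 + j100 → |·| = √(2000²+100²) = √4010000 ≈ 2002.5, ∠ = arctan(100/2000) ≈ 2.86°
pole (s+50): 50 + j100 → |·| = √(50²+100²) = √12500 ≈ 111.8, ∠ = arctan(100/50) ≈ 63.43°
pole (s+100): 100 + j100 → |·| = √(100²+100²) = √20000 ≈ 141.42, ∠ = arctan(100/100) ≈ 45.00°
pole (s+784): 784 + j100 → |·| = √(784²+100²) = √624656 ≈ 790.35, ∠ = arctan(100/784) ≈ 7.27°
|H| = 20 · 5.3919e+05 / 1.2496e+07 ≈ 0.86298
Gain = 20 log₁₀(0.86298) ≈ -1.28 dB
∠H = 24.66° − 115.70° = -91.04°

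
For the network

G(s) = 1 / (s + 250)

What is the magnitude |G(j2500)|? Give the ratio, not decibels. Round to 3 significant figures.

Substitute s = j2500:
Numerator: 1 = 1 + j0
Denominator: (j2500) + 250 = 250 + j2500
|N| = √(1² + 0²) ≈ 1, ∠N ≈ 0.00°
|D| = √(250² + 2500²) ≈ 2512.5, ∠D ≈ 84.29°
|G| = 1 / 2512.5 ≈ 0.00039801

0.000398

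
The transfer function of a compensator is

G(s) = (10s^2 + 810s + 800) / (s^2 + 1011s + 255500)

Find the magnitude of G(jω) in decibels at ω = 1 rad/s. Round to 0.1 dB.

Substitute s = j1:
Numerator: 10(j1)^2 + 810(j1) + 800 = 790 + j810
Denominator: (j1)^2 + 1011(j1) + 255500 = 255499 + j1011
|N| = √(790² + 810²) ≈ 1131.5, ∠N ≈ 45.72°
|D| = √(255499² + 1011²) ≈ 2.555e+05, ∠D ≈ 0.23°
|G| = 1131.5 / 2.555e+05 ≈ 0.0044286
Gain = 20 log₁₀(0.0044286) ≈ -47.07 dB

-47.1 dB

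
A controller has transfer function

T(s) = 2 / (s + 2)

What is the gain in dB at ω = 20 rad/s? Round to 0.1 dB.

-20.0 dB

At s = jω = j20:
pole (s+2): 2 + j20 → |·| = √(2²+20²) = √404 ≈ 20.1, ∠ = arctan(20/2) ≈ 84.29°
|T| = 2 / 20.1 ≈ 0.099502
Gain = 20 log₁₀(0.099502) ≈ -20.04 dB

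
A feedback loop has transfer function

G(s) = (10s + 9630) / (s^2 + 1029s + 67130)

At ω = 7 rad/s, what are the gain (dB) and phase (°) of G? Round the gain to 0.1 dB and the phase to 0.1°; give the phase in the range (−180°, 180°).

-16.9 dB, -5.7°

Substitute s = j7:
Numerator: 10(j7) + 9630 = 9630 + j70
Denominator: (j7)^2 + 1029(j7) + 67130 = 67081 + j7203
|N| = √(9630² + 70²) ≈ 9630.3, ∠N ≈ 0.42°
|D| = √(67081² + 7203²) ≈ 67467, ∠D ≈ 6.13°
|G| = 9630.3 / 67467 ≈ 0.14274
Gain = 20 log₁₀(0.14274) ≈ -16.91 dB
∠G = 0.42° − 6.13° = -5.71°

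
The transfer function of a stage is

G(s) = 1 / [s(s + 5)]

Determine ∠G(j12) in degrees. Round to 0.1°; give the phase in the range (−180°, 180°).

At s = jω = j12:
pole (s+5): 5 + j12 → |·| = √(5²+12²) = √169 ≈ 13, ∠ = arctan(12/5) ≈ 67.38°
pole at origin: |s| = 12, ∠ = 90.00° (in denominator)
∠G = 0.00° − 157.38° = -157.38°

-157.4°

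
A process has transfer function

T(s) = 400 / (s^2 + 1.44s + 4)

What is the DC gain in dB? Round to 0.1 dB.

T(0) = 400 / 4 = 100
20 log₁₀(100) ≈ 40.00 dB

40.0 dB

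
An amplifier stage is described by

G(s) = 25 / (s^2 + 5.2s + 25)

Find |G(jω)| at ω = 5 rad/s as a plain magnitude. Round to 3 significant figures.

At s = jω = j5:
quadratic: (j5)² + 5.2·j5 + 25 = 0 + j26 → |·| ≈ 26, ∠ ≈ 90.00°
|G| = 25 / 26 ≈ 0.96154

0.962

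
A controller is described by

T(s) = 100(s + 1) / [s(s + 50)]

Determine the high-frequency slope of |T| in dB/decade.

-20 dB/decade

Each pole contributes −20 dB/decade at high frequency; each zero contributes +20 dB/decade.
Net: 1 zero(s) − 2 pole(s) → -20 dB/decade.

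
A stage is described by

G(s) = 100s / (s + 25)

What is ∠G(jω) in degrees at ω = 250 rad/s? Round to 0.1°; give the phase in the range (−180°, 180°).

5.7°

At s = jω = j250:
zero at origin: s = j250 → |·| = 250, ∠ = 90.00°
pole (s+25): 25 + j250 → |·| = √(25²+250²) = √63125 ≈ 251.25, ∠ = arctan(250/25) ≈ 84.29°
∠G = 90.00° − 84.29° = 5.71°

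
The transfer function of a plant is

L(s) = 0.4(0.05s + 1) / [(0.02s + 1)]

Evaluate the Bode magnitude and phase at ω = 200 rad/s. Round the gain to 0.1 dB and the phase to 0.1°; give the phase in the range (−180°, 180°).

-0.2 dB, 8.3°

At ω = 200 rad/s:
zero (1 + j200·0.05) = 1 + j10 → |·| ≈ 10.05, ∠ ≈ 84.29°
pole (1 + j200·0.02) = 1 + j4 → |·| ≈ 4.1231, ∠ ≈ 75.96°
|L| = 0.4 · 10.05 / (4.1231) ≈ 0.97499
Gain = 20 log₁₀(0.97499) ≈ -0.22 dB
∠L = (84.29°) − (75.96°) = 8.33°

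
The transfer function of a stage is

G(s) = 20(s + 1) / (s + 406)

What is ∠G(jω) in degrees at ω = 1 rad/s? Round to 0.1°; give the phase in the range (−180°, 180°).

44.9°

At s = jω = j1:
zero (s+1): 1 + j1 → |·| = √(1²+1²) = √2 ≈ 1.4142, ∠ = arctan(1/1) ≈ 45.00°
pole (s+406): 406 + j1 → |·| = √(406²+1²) = √164837 ≈ 406, ∠ = arctan(1/406) ≈ 0.14°
∠G = 45.00° − 0.14° = 44.86°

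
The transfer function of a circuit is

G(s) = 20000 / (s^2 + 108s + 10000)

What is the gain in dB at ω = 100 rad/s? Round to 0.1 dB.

At s = jω = j100:
quadratic: (j100)² + 108·j100 + 10000 = 0 + j10800 → |·| ≈ 10800, ∠ ≈ 90.00°
|G| = 20000 / 10800 ≈ 1.8519
Gain = 20 log₁₀(1.8519) ≈ 5.35 dB

5.4 dB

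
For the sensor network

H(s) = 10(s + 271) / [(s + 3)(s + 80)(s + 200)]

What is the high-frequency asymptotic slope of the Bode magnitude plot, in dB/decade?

Each pole contributes −20 dB/decade at high frequency; each zero contributes +20 dB/decade.
Net: 1 zero(s) − 3 pole(s) → -40 dB/decade.

-40 dB/decade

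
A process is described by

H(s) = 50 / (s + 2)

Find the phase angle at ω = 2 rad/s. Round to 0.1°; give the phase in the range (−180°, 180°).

-45.0°

At s = jω = j2:
pole (s+2): 2 + j2 → |·| = √(2²+2²) = √8 ≈ 2.8284, ∠ = arctan(2/2) ≈ 45.00°
∠H = 0.00° − 45.00° = -45.00°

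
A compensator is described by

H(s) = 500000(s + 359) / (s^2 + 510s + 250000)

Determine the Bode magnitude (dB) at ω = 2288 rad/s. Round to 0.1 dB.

47.1 dB

At s = jω = j2288:
zero (s+359): 359 + j2288 → |·| = √(359²+2288²) = √5363825 ≈ 2316, ∠ = arctan(2288/359) ≈ 81.08°
quadratic: (j2288)² + 510·j2288 + 250000 = -4984944 + j1166880 → |·| ≈ 5.1197e+06, ∠ ≈ 166.83°
|H| = 500000 · 2316 / 5.1197e+06 ≈ 226.19
Gain = 20 log₁₀(226.19) ≈ 47.09 dB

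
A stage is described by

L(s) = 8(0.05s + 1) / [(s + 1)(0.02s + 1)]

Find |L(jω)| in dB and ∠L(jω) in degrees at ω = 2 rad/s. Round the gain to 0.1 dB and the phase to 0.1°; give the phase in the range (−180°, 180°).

11.1 dB, -60.0°

At ω = 2 rad/s:
zero (1 + j2·0.05) = 1 + j0.1 → |·| ≈ 1.005, ∠ ≈ 5.71°
pole (1 + j2·1) = 1 + j2 → |·| ≈ 2.2361, ∠ ≈ 63.43°
pole (1 + j2·0.02) = 1 + j0.04 → |·| ≈ 1.0008, ∠ ≈ 2.29°
|L| = 8 · 1.005 / (2.2361 · 1.0008) ≈ 3.5927
Gain = 20 log₁₀(3.5927) ≈ 11.11 dB
∠L = (5.71°) − (63.43° + 2.29°) = -60.01°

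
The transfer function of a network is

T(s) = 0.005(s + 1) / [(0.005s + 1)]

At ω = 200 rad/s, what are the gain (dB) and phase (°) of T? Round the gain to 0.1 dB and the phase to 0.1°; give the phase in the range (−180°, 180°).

-3.0 dB, 44.7°

At ω = 200 rad/s:
zero (1 + j200·1) = 1 + j200 → |·| ≈ 200, ∠ ≈ 89.71°
pole (1 + j200·0.005) = 1 + j1 → |·| ≈ 1.4142, ∠ ≈ 45.00°
|T| = 0.005 · 200 / (1.4142) ≈ 0.70711
Gain = 20 log₁₀(0.70711) ≈ -3.01 dB
∠T = (89.71°) − (45.00°) = 44.71°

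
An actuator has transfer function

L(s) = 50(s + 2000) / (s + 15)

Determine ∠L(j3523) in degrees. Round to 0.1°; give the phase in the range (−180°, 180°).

At s = jω = j3523:
zero (s+2000): 2000 + j3523 → |·| = √(2000²+3523²) = √16411529 ≈ 4051.1, ∠ = arctan(3523/2000) ≈ 60.42°
pole (s+15): 15 + j3523 → |·| = √(15²+3523²) = √12411754 ≈ 3523, ∠ = arctan(3523/15) ≈ 89.76°
∠L = 60.42° − 89.76° = -29.34°

-29.3°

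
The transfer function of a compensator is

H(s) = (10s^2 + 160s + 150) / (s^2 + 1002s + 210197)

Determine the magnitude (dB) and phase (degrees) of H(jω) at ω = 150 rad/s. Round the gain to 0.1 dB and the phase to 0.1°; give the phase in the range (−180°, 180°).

-0.5 dB, 135.2°

Substitute s = j150:
Numerator: 10(j150)^2 + 160(j150) + 150 = -224850 + j24000
Denominator: (j150)^2 + 1002(j150) + 210197 = 187697 + j150300
|N| = √(224850² + 24000²) ≈ 2.2613e+05, ∠N ≈ 173.91°
|D| = √(187697² + 150300²) ≈ 2.4046e+05, ∠D ≈ 38.69°
|H| = 2.2613e+05 / 2.4046e+05 ≈ 0.94041
Gain = 20 log₁₀(0.94041) ≈ -0.53 dB
∠H = 173.91° − 38.69° = 135.22°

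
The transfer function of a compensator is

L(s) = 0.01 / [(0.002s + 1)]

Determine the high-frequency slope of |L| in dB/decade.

-20 dB/decade

Each pole contributes −20 dB/decade at high frequency; each zero contributes +20 dB/decade.
Net: 0 zero(s) − 1 pole(s) → -20 dB/decade.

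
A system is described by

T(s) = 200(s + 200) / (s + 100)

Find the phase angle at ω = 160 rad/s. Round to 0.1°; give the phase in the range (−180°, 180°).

At s = jω = j160:
zero (s+200): 200 + j160 → |·| = √(200²+160²) = √65600 ≈ 256.12, ∠ = arctan(160/200) ≈ 38.66°
pole (s+100): 100 + j160 → |·| = √(100²+160²) = √35600 ≈ 188.68, ∠ = arctan(160/100) ≈ 57.99°
∠T = 38.66° − 57.99° = -19.33°

-19.3°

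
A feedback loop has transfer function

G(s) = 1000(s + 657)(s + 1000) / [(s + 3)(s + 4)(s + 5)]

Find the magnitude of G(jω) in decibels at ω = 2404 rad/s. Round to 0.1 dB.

-6.6 dB

At s = jω = j2404:
zero (s+657): 657 + j2404 → |·| = √(657²+2404²) = √6210865 ≈ 2492.2, ∠ = arctan(2404/657) ≈ 74.71°
zero (s+1000): 1000 + j2404 → |·| = √(1000²+2404²) = √6779216 ≈ 2603.7, ∠ = arctan(2404/1000) ≈ 67.41°
pole (s+3): 3 + j2404 → |·| = √(3²+2404²) = √5779225 ≈ 2404, ∠ = arctan(2404/3) ≈ 89.93°
pole (s+4): 4 + j2404 → |·| = √(4²+2404²) = √5779232 ≈ 2404, ∠ = arctan(2404/4) ≈ 89.90°
pole (s+5): 5 + j2404 → |·| = √(5²+2404²) = √5779241 ≈ 2404, ∠ = arctan(2404/5) ≈ 89.88°
|G| = 1000 · 6.4889e+06 / 1.3893e+10 ≈ 0.46706
Gain = 20 log₁₀(0.46706) ≈ -6.61 dB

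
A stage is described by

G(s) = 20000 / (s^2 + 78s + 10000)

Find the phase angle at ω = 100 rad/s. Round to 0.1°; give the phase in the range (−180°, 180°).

At s = jω = j100:
quadratic: (j100)² + 78·j100 + 10000 = 0 + j7800 → |·| ≈ 7800, ∠ ≈ 90.00°
∠G = 0.00° − 90.00° = -90.00°

-90.0°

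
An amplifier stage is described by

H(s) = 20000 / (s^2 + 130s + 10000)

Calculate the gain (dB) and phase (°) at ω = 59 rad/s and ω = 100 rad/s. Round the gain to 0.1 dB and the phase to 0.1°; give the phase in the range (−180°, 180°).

At s = jω = j59:
quadratic: (j59)² + 130·j59 + 10000 = 6519 + j7670 → |·| ≈ 10066, ∠ ≈ 49.64°
|H| = 20000 / 10066 ≈ 1.9869
Gain = 20 log₁₀(1.9869) ≈ 5.96 dB
∠H = 0.00° − 49.64° = -49.64°

At s = jω = j100:
quadratic: (j100)² + 130·j100 + 10000 = 0 + j13000 → |·| ≈ 13000, ∠ ≈ 90.00°
|H| = 20000 / 13000 ≈ 1.5385
Gain = 20 log₁₀(1.5385) ≈ 3.74 dB
∠H = 0.00° − 90.00° = -90.00°

ω = 59: 6.0 dB, -49.6°; ω = 100: 3.7 dB, -90.0°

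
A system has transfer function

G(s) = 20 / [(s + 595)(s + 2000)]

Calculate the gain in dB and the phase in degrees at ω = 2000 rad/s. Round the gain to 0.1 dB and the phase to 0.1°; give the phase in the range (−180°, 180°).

-109.4 dB, -118.4°

At s = jω = j2000:
pole (s+595): 595 + j2000 → |·| = √(595²+2000²) = √4354025 ≈ 2086.6, ∠ = arctan(2000/595) ≈ 73.43°
pole (s+2000): 2000 + j2000 → |·| = √(2000²+2000²) = √8000000 ≈ 2828.4, ∠ = arctan(2000/2000) ≈ 45.00°
|G| = 20 / 5.9017e+06 ≈ 3.3889e-06
Gain = 20 log₁₀(3.3889e-06) ≈ -109.40 dB
∠G = 0.00° − 118.43° = -118.43°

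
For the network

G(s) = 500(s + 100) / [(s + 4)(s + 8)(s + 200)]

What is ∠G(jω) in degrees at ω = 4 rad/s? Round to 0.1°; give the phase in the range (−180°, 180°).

-70.4°

At s = jω = j4:
zero (s+100): 100 + j4 → |·| = √(100²+4²) = √10016 ≈ 100.08, ∠ = arctan(4/100) ≈ 2.29°
pole (s+4): 4 + j4 → |·| = √(4²+4²) = √32 ≈ 5.6569, ∠ = arctan(4/4) ≈ 45.00°
pole (s+8): 8 + j4 → |·| = √(8²+4²) = √80 ≈ 8.9443, ∠ = arctan(4/8) ≈ 26.57°
pole (s+200): 200 + j4 → |·| = √(200²+4²) = √40016 ≈ 200.04, ∠ = arctan(4/200) ≈ 1.15°
∠G = 2.29° − 72.72° = -70.43°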